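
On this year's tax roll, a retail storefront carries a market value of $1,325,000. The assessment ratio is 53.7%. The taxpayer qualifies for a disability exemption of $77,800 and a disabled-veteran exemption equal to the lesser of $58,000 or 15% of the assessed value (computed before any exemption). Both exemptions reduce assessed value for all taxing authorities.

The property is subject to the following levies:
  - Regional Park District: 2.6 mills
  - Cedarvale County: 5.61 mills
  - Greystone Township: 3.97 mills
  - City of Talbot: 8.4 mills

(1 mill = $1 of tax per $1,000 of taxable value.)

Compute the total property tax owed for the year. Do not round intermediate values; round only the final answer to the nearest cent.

$11,848.42

Assessed value = $1,325,000 × 0.537 = $711,525
Disabled-veteran exemption = min($58,000, 15% × $711,525) = min($58,000, $106,728.75) = $58,000 (dollar cap binds)
Taxable value = $711,525 − $77,800 − $58,000 = $575,725
Regional Park District: $575,725 × 0.0026 = $1,496.885
Cedarvale County: $575,725 × 0.00561 = $3,229.81725
Greystone Township: $575,725 × 0.00397 = $2,285.62825
City of Talbot: $575,725 × 0.0084 = $4,836.09
Total = $11,848.4205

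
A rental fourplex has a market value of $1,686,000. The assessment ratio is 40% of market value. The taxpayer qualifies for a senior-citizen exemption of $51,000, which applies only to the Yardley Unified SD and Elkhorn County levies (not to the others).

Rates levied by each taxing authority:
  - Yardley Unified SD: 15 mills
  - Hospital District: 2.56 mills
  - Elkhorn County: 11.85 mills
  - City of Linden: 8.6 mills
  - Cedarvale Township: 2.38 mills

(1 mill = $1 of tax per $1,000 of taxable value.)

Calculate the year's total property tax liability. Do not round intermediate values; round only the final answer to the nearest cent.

$25,869.67

Assessed value = $1,686,000 × 0.4 = $674,400
Yardley Unified SD: ($674,400 − $51,000) × 0.015 = $623,400 × 0.015 = $9,351
Hospital District: $674,400 × 0.00256 = $1,726.464
Elkhorn County: ($674,400 − $51,000) × 0.01185 = $623,400 × 0.01185 = $7,387.29
City of Linden: $674,400 × 0.0086 = $5,799.84
Cedarvale Township: $674,400 × 0.00238 = $1,605.072
Total = $25,869.666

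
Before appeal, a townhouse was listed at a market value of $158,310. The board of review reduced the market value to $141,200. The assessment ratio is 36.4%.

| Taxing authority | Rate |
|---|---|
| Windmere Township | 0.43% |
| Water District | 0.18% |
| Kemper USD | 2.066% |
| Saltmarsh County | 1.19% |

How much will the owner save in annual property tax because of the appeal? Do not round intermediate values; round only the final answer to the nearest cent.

Old assessed value = $158,310 × 0.364 = $57,624.84
New assessed value = $141,200 × 0.364 = $51,396.8
Combined rate = 0.0043 + 0.0018 + 0.02066 + 0.0119 = 0.03866
Old tax = $57,624.84 × 0.03866 = $2,227.7763144
New tax = $51,396.8 × 0.03866 = $1,987.000288
Reduction = $2,227.7763144 − $1,987.000288 = $240.7760264

$240.78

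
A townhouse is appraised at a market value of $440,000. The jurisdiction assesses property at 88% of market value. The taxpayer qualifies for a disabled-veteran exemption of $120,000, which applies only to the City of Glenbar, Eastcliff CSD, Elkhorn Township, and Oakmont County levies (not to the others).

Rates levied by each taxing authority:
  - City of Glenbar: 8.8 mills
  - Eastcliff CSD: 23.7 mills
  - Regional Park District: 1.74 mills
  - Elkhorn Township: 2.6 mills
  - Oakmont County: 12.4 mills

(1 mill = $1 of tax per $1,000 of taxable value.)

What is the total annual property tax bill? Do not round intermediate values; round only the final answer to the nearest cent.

$13,365.73

Assessed value = $440,000 × 0.88 = $387,200
City of Glenbar: ($387,200 − $120,000) × 0.0088 = $267,200 × 0.0088 = $2,351.36
Eastcliff CSD: ($387,200 − $120,000) × 0.0237 = $267,200 × 0.0237 = $6,332.64
Regional Park District: $387,200 × 0.00174 = $673.728
Elkhorn Township: ($387,200 − $120,000) × 0.0026 = $267,200 × 0.0026 = $694.72
Oakmont County: ($387,200 − $120,000) × 0.0124 = $267,200 × 0.0124 = $3,313.28
Total = $13,365.728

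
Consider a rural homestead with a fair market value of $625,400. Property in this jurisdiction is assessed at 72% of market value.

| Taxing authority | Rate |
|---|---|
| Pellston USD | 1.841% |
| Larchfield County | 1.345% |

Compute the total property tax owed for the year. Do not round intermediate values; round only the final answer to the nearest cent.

Assessed value = $625,400 × 0.72 = $450,288
Pellston USD: $450,288 × 0.01841 = $8,289.80208
Larchfield County: $450,288 × 0.01345 = $6,056.3736
Total = $8,289.80208 + $6,056.3736 = $14,346.17568

$14,346.18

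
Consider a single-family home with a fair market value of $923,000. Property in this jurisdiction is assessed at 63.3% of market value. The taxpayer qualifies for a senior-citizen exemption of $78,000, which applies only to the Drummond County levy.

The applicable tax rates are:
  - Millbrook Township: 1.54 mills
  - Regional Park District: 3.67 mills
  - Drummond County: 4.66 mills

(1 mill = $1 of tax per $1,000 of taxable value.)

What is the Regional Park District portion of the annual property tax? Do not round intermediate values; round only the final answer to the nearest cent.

Assessed value = $923,000 × 0.633 = $584,259
Regional Park District taxable value = $584,259 (exemption does not apply)
Regional Park District levy = $584,259 × 0.00367 = $2,144.23053

$2,144.23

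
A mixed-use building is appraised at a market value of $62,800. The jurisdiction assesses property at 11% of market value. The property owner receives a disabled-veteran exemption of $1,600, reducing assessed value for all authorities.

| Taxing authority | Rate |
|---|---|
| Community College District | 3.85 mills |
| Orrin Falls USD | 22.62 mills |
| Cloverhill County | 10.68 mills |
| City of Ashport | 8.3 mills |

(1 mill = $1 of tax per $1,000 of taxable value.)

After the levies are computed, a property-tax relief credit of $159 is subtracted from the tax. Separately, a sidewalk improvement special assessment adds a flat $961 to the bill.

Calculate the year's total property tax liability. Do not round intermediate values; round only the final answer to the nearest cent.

$1,043.25

Assessed value = $62,800 × 0.11 = $6,908
Taxable value = $6,908 − $1,600 = $5,308
Community College District: $5,308 × 0.00385 = $20.4358
Orrin Falls USD: $5,308 × 0.02262 = $120.06696
Cloverhill County: $5,308 × 0.01068 = $56.68944
City of Ashport: $5,308 × 0.0083 = $44.0564
Levies subtotal = $241.2486
After credit = $241.2486 − $159 = $82.2486
Total = $82.2486 + $961 = $1,043.2486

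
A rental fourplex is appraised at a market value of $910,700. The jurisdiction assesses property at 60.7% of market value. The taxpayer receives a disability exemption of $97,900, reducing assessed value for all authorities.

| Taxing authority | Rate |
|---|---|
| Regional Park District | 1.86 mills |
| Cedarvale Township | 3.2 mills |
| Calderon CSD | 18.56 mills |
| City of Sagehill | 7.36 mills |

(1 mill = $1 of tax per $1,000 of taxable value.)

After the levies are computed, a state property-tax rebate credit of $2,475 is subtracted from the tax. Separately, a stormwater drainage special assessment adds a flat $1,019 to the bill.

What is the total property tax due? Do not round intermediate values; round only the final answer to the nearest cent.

$12,636.64

Assessed value = $910,700 × 0.607 = $552,794.9
Taxable value = $552,794.9 − $97,900 = $454,894.9
Regional Park District: $454,894.9 × 0.00186 = $846.104514
Cedarvale Township: $454,894.9 × 0.0032 = $1,455.66368
Calderon CSD: $454,894.9 × 0.01856 = $8,442.849344
City of Sagehill: $454,894.9 × 0.00736 = $3,348.026464
Levies subtotal = $14,092.644002
After credit = $14,092.644002 − $2,475 = $11,617.644002
Total = $11,617.644002 + $1,019 = $12,636.644002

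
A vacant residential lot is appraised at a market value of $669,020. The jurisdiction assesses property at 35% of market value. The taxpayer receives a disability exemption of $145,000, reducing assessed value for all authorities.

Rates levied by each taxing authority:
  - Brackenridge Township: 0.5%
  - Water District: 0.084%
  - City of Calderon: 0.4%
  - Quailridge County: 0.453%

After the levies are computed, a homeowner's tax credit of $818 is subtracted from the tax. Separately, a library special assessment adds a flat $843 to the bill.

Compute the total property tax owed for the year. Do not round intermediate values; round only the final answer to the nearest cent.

Assessed value = $669,020 × 0.35 = $234,157
Taxable value = $234,157 − $145,000 = $89,157
Brackenridge Township: $89,157 × 0.005 = $445.785
Water District: $89,157 × 0.00084 = $74.89188
City of Calderon: $89,157 × 0.004 = $356.628
Quailridge County: $89,157 × 0.00453 = $403.88121
Levies subtotal = $1,281.18609
After credit = $1,281.18609 − $818 = $463.18609
Total = $463.18609 + $843 = $1,306.18609

$1,306.19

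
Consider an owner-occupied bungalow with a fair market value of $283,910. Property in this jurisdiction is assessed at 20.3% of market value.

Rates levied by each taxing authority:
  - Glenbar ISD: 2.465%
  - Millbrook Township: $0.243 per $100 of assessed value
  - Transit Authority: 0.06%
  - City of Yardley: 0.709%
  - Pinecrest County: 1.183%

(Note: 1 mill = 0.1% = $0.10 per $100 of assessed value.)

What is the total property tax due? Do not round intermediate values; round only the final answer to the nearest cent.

Assessed value = $283,910 × 0.203 = $57,633.73
Glenbar ISD: $57,633.73 × 0.02465 = $1,420.6714445
Millbrook Township: $57,633.73 × 0.00243 = $140.0499639
Transit Authority: $57,633.73 × 0.0006 = $34.580238
City of Yardley: $57,633.73 × 0.00709 = $408.6231457
Pinecrest County: $57,633.73 × 0.01183 = $681.8070259
Total = $2,685.731818

$2,685.73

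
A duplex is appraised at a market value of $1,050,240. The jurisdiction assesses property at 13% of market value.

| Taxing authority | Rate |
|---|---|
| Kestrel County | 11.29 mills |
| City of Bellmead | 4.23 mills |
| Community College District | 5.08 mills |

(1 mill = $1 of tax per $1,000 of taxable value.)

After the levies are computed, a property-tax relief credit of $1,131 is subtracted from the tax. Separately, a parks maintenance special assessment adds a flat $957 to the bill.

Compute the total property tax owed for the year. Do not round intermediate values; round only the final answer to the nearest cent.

$2,638.54

Assessed value = $1,050,240 × 0.13 = $136,531.2
Kestrel County: $136,531.2 × 0.01129 = $1,541.437248
City of Bellmead: $136,531.2 × 0.00423 = $577.526976
Community College District: $136,531.2 × 0.00508 = $693.578496
Levies subtotal = $2,812.54272
After credit = $2,812.54272 − $1,131 = $1,681.54272
Total = $1,681.54272 + $957 = $2,638.54272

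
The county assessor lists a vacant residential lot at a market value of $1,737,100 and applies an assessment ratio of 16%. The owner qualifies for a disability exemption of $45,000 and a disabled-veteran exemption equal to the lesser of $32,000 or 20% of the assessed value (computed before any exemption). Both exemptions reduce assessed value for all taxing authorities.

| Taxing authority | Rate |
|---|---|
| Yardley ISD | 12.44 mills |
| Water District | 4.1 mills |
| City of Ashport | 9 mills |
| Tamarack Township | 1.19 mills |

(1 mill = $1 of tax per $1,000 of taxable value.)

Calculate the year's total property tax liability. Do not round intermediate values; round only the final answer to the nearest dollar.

Assessed value = $1,737,100 × 0.16 = $277,936
Disabled-veteran exemption = min($32,000, 20% × $277,936) = min($32,000, $55,587.2) = $32,000 (dollar cap binds)
Taxable value = $277,936 − $45,000 − $32,000 = $200,936
Yardley ISD: $200,936 × 0.01244 = $2,499.64384
Water District: $200,936 × 0.0041 = $823.8376
City of Ashport: $200,936 × 0.009 = $1,808.424
Tamarack Township: $200,936 × 0.00119 = $239.11384
Total = $5,371.01928

$5,371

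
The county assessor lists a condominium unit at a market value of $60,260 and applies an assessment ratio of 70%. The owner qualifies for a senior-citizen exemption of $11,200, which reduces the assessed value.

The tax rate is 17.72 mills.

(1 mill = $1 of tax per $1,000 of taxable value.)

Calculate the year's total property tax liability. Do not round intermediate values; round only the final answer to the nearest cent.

Assessed value = $60,260 × 0.7 = $42,182
Taxable value = $42,182 − $11,200 = $30,982
Tax = $30,982 × 0.01772 = $549.00104

$549.00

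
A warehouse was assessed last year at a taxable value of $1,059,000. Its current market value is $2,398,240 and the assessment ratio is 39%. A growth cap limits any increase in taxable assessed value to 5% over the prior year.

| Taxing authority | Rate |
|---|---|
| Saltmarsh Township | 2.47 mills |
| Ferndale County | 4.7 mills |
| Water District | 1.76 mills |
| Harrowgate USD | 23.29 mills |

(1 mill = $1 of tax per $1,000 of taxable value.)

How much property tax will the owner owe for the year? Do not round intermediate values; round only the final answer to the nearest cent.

Uncapped assessed value = $2,398,240 × 0.39 = $935,313.6
Cap limit = $1,059,000 × 1.05 = $1,111,950
Taxable assessed value = min($935,313.6, $1,111,950) = $935,313.6 (cap does not bind)
Saltmarsh Township: $935,313.6 × 0.00247 = $2,310.224592
Ferndale County: $935,313.6 × 0.0047 = $4,395.97392
Water District: $935,313.6 × 0.00176 = $1,646.151936
Harrowgate USD: $935,313.6 × 0.02329 = $21,783.453744
Total = $30,135.804192

$30,135.80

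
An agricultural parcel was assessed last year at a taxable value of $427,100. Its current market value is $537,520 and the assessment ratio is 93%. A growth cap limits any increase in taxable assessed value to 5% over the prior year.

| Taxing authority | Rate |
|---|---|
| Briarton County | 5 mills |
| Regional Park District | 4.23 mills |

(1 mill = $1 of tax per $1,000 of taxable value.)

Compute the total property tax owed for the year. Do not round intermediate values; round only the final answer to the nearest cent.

$4,139.24

Uncapped assessed value = $537,520 × 0.93 = $499,893.6
Cap limit = $427,100 × 1.05 = $448,455
Taxable assessed value = min($499,893.6, $448,455) = $448,455 (cap binds)
Briarton County: $448,455 × 0.005 = $2,242.275
Regional Park District: $448,455 × 0.00423 = $1,896.96465
Total = $4,139.23965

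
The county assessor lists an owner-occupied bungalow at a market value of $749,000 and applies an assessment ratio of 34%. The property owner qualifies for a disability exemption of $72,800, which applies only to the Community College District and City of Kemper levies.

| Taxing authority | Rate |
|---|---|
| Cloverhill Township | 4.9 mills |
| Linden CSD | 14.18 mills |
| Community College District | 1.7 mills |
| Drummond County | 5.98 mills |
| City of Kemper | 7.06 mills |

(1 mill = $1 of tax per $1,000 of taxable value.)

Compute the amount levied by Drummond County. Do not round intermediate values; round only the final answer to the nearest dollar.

Assessed value = $749,000 × 0.34 = $254,660
Drummond County taxable value = $254,660 (exemption does not apply)
Drummond County levy = $254,660 × 0.00598 = $1,522.8668

$1,523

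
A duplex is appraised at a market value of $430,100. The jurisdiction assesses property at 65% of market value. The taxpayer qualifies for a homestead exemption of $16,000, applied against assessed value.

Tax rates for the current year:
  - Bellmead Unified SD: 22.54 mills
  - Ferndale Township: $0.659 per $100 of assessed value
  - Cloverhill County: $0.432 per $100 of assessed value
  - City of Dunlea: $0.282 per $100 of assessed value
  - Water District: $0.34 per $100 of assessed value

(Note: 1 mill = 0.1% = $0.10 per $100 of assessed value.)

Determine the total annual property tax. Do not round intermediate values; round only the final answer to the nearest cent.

$10,455.62

Assessed value = $430,100 × 0.65 = $279,565
Taxable value = $279,565 − $16,000 = $263,565
Bellmead Unified SD: $263,565 × 0.02254 = $5,940.7551
Ferndale Township: $263,565 × 0.00659 = $1,736.89335
Cloverhill County: $263,565 × 0.00432 = $1,138.6008
City of Dunlea: $263,565 × 0.00282 = $743.2533
Water District: $263,565 × 0.0034 = $896.121
Total = $10,455.62355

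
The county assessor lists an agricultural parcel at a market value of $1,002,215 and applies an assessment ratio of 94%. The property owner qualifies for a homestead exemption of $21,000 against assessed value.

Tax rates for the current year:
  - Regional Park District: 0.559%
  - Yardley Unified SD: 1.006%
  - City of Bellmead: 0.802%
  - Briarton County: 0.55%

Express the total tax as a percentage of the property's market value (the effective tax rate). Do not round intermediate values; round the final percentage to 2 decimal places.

Assessed value = $1,002,215 × 0.94 = $942,082.1
Taxable value = $942,082.1 − $21,000 = $921,082.1
Regional Park District: $921,082.1 × 0.00559 = $5,148.848939
Yardley Unified SD: $921,082.1 × 0.01006 = $9,266.085926
City of Bellmead: $921,082.1 × 0.00802 = $7,387.078442
Briarton County: $921,082.1 × 0.0055 = $5,065.95155
Total tax = $26,867.964857
Effective rate = $26,867.964857 ÷ $1,002,215 = 2.68% of market value

2.68%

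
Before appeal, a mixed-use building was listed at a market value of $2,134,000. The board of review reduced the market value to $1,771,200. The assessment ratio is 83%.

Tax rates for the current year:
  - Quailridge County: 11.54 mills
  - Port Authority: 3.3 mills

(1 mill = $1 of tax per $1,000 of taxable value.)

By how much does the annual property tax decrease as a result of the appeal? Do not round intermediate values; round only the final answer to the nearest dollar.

$4,469

Old assessed value = $2,134,000 × 0.83 = $1,771,220
New assessed value = $1,771,200 × 0.83 = $1,470,096
Combined rate = 0.01154 + 0.0033 = 0.01484
Old tax = $1,771,220 × 0.01484 = $26,284.9048
New tax = $1,470,096 × 0.01484 = $21,816.22464
Reduction = $26,284.9048 − $21,816.22464 = $4,468.68016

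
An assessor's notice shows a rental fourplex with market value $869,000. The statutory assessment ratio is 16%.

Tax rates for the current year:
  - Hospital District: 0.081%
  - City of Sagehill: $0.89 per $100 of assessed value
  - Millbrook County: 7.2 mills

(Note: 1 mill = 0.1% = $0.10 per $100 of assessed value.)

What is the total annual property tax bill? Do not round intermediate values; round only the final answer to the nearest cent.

$2,351.17

Assessed value = $869,000 × 0.16 = $139,040
Hospital District: $139,040 × 0.00081 = $112.6224
City of Sagehill: $139,040 × 0.0089 = $1,237.456
Millbrook County: $139,040 × 0.0072 = $1,001.088
Total = $2,351.1664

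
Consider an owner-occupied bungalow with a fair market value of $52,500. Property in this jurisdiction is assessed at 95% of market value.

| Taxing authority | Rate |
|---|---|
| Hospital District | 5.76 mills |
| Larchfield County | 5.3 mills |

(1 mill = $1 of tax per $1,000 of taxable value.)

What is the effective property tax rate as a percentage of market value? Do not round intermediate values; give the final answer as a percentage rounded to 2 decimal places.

Assessed value = $52,500 × 0.95 = $49,875
Hospital District: $49,875 × 0.00576 = $287.28
Larchfield County: $49,875 × 0.0053 = $264.3375
Total tax = $551.6175
Effective rate = $551.6175 ÷ $52,500 = 1.05% of market value

1.05%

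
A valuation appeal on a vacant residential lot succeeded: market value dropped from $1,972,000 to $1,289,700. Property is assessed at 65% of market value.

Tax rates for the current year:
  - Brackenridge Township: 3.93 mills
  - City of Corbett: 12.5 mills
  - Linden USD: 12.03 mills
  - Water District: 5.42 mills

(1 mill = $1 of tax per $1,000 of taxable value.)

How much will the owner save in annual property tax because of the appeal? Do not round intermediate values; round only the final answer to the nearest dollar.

Old assessed value = $1,972,000 × 0.65 = $1,281,800
New assessed value = $1,289,700 × 0.65 = $838,305
Combined rate = 0.00393 + 0.0125 + 0.01203 + 0.00542 = 0.03388
Old tax = $1,281,800 × 0.03388 = $43,427.384
New tax = $838,305 × 0.03388 = $28,401.7734
Reduction = $43,427.384 − $28,401.7734 = $15,025.6106

$15,026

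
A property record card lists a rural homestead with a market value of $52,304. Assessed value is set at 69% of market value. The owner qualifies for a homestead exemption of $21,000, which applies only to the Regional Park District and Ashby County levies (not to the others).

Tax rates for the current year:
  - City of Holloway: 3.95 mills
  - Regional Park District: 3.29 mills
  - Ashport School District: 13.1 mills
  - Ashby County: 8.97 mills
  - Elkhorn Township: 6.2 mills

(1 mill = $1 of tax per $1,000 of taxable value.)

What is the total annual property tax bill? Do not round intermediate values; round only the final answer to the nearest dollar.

$1,024

Assessed value = $52,304 × 0.69 = $36,089.76
City of Holloway: $36,089.76 × 0.00395 = $142.554552
Regional Park District: ($36,089.76 − $21,000) × 0.00329 = $15,089.76 × 0.00329 = $49.6453104
Ashport School District: $36,089.76 × 0.0131 = $472.775856
Ashby County: ($36,089.76 − $21,000) × 0.00897 = $15,089.76 × 0.00897 = $135.3551472
Elkhorn Township: $36,089.76 × 0.0062 = $223.756512
Total = $1,024.0873776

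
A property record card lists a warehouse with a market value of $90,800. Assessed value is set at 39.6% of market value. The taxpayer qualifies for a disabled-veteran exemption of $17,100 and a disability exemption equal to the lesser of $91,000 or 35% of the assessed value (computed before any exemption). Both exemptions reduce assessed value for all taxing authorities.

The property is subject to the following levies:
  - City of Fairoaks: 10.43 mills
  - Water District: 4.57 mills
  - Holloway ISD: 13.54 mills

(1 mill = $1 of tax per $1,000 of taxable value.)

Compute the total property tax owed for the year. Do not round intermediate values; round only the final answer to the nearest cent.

Assessed value = $90,800 × 0.396 = $35,956.8
Disability exemption = min($91,000, 35% × $35,956.8) = min($91,000, $12,584.88) = $12,584.88 (percentage binds)
Taxable value = $35,956.8 − $17,100 − $12,584.88 = $6,271.92
City of Fairoaks: $6,271.92 × 0.01043 = $65.4161256
Water District: $6,271.92 × 0.00457 = $28.6626744
Holloway ISD: $6,271.92 × 0.01354 = $84.9217968
Total = $179.0005968

$179.00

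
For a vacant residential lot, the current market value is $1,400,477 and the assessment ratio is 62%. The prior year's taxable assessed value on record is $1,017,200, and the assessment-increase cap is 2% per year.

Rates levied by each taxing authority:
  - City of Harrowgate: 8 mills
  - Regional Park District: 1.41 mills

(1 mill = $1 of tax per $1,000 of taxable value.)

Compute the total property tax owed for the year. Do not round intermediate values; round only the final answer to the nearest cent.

$8,170.66

Uncapped assessed value = $1,400,477 × 0.62 = $868,295.74
Cap limit = $1,017,200 × 1.02 = $1,037,544
Taxable assessed value = min($868,295.74, $1,037,544) = $868,295.74 (cap does not bind)
City of Harrowgate: $868,295.74 × 0.008 = $6,946.36592
Regional Park District: $868,295.74 × 0.00141 = $1,224.2969934
Total = $8,170.6629134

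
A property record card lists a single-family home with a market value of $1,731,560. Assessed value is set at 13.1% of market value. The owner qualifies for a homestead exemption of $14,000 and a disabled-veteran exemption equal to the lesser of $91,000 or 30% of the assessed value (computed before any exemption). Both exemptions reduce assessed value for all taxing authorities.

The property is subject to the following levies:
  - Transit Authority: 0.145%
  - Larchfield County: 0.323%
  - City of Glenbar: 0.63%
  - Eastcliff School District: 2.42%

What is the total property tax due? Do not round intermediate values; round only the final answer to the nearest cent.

$5,093.50

Assessed value = $1,731,560 × 0.131 = $226,834.36
Disabled-veteran exemption = min($91,000, 30% × $226,834.36) = min($91,000, $68,050.308) = $68,050.308 (percentage binds)
Taxable value = $226,834.36 − $14,000 − $68,050.308 = $144,784.052
Transit Authority: $144,784.052 × 0.00145 = $209.9368754
Larchfield County: $144,784.052 × 0.00323 = $467.65248796
City of Glenbar: $144,784.052 × 0.0063 = $912.1395276
Eastcliff School District: $144,784.052 × 0.0242 = $3,503.7740584
Total = $5,093.50294936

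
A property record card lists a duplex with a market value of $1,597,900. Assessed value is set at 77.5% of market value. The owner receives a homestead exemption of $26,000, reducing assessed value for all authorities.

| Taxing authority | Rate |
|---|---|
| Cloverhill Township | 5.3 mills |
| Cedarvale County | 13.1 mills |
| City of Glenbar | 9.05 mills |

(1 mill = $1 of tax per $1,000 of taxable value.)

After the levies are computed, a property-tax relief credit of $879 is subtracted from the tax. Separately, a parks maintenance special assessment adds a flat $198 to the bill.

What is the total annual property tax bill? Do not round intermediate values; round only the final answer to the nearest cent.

Assessed value = $1,597,900 × 0.775 = $1,238,372.5
Taxable value = $1,238,372.5 − $26,000 = $1,212,372.5
Cloverhill Township: $1,212,372.5 × 0.0053 = $6,425.57425
Cedarvale County: $1,212,372.5 × 0.0131 = $15,882.07975
City of Glenbar: $1,212,372.5 × 0.00905 = $10,971.971125
Levies subtotal = $33,279.625125
After credit = $33,279.625125 − $879 = $32,400.625125
Total = $32,400.625125 + $198 = $32,598.625125

$32,598.63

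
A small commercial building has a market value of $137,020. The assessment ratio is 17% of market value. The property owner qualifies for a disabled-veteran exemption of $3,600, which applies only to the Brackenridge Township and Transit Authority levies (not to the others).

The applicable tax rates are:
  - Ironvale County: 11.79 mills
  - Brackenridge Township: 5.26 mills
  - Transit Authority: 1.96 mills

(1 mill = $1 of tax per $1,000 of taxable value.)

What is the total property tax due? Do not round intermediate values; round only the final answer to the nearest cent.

$416.82

Assessed value = $137,020 × 0.17 = $23,293.4
Ironvale County: $23,293.4 × 0.01179 = $274.629186
Brackenridge Township: ($23,293.4 − $3,600) × 0.00526 = $19,693.4 × 0.00526 = $103.587284
Transit Authority: ($23,293.4 − $3,600) × 0.00196 = $19,693.4 × 0.00196 = $38.599064
Total = $416.815534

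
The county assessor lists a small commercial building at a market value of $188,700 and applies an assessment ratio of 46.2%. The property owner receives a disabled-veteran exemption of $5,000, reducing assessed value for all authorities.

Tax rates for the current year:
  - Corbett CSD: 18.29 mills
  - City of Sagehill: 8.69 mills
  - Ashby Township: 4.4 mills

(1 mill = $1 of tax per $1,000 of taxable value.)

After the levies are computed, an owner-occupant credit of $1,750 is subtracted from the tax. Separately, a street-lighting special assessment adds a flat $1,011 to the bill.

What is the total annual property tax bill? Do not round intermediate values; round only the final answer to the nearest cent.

$1,839.79

Assessed value = $188,700 × 0.462 = $87,179.4
Taxable value = $87,179.4 − $5,000 = $82,179.4
Corbett CSD: $82,179.4 × 0.01829 = $1,503.061226
City of Sagehill: $82,179.4 × 0.00869 = $714.138986
Ashby Township: $82,179.4 × 0.0044 = $361.58936
Levies subtotal = $2,578.789572
After credit = $2,578.789572 − $1,750 = $828.789572
Total = $828.789572 + $1,011 = $1,839.789572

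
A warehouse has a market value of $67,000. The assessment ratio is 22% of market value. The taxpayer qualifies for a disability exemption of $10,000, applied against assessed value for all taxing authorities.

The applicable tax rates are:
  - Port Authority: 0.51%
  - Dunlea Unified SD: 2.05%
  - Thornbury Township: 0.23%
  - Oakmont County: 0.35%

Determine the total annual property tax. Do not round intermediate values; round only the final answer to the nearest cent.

$148.84

Assessed value = $67,000 × 0.22 = $14,740
Taxable value = $14,740 − $10,000 = $4,740
Port Authority: $4,740 × 0.0051 = $24.174
Dunlea Unified SD: $4,740 × 0.0205 = $97.17
Thornbury Township: $4,740 × 0.0023 = $10.902
Oakmont County: $4,740 × 0.0035 = $16.59
Total = $24.174 + $97.17 + $10.902 + $16.59 = $148.836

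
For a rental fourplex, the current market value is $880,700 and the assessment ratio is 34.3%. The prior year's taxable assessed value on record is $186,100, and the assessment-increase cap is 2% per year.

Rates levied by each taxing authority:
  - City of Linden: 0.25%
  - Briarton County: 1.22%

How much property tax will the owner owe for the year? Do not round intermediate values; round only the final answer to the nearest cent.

$2,790.38

Uncapped assessed value = $880,700 × 0.343 = $302,080.1
Cap limit = $186,100 × 1.02 = $189,822
Taxable assessed value = min($302,080.1, $189,822) = $189,822 (cap binds)
City of Linden: $189,822 × 0.0025 = $474.555
Briarton County: $189,822 × 0.0122 = $2,315.8284
Total = $2,790.3834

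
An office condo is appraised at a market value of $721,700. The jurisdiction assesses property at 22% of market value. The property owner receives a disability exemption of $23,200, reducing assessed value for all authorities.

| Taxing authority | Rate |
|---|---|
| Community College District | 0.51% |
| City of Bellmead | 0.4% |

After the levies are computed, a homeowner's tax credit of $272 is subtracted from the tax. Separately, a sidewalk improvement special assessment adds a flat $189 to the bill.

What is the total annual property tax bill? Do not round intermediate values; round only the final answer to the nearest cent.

$1,150.72

Assessed value = $721,700 × 0.22 = $158,774
Taxable value = $158,774 − $23,200 = $135,574
Community College District: $135,574 × 0.0051 = $691.4274
City of Bellmead: $135,574 × 0.004 = $542.296
Levies subtotal = $1,233.7234
After credit = $1,233.7234 − $272 = $961.7234
Total = $961.7234 + $189 = $1,150.7234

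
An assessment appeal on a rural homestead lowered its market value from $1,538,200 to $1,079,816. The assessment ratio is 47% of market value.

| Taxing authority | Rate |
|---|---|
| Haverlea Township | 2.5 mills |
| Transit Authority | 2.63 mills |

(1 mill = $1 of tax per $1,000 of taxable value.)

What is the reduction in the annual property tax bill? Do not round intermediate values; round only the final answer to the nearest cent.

$1,105.21

Old assessed value = $1,538,200 × 0.47 = $722,954
New assessed value = $1,079,816 × 0.47 = $507,513.52
Combined rate = 0.0025 + 0.00263 = 0.00513
Old tax = $722,954 × 0.00513 = $3,708.75402
New tax = $507,513.52 × 0.00513 = $2,603.5443576
Reduction = $3,708.75402 − $2,603.5443576 = $1,105.2096624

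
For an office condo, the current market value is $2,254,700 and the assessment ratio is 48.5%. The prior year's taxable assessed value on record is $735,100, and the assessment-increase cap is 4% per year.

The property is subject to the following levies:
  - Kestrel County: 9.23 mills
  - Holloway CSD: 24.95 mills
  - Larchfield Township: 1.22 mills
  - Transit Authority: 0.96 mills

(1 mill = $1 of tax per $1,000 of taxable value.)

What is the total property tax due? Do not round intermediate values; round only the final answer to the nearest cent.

$27,797.37

Uncapped assessed value = $2,254,700 × 0.485 = $1,093,529.5
Cap limit = $735,100 × 1.04 = $764,504
Taxable assessed value = min($1,093,529.5, $764,504) = $764,504 (cap binds)
Kestrel County: $764,504 × 0.00923 = $7,056.37192
Holloway CSD: $764,504 × 0.02495 = $19,074.3748
Larchfield Township: $764,504 × 0.00122 = $932.69488
Transit Authority: $764,504 × 0.00096 = $733.92384
Total = $27,797.36544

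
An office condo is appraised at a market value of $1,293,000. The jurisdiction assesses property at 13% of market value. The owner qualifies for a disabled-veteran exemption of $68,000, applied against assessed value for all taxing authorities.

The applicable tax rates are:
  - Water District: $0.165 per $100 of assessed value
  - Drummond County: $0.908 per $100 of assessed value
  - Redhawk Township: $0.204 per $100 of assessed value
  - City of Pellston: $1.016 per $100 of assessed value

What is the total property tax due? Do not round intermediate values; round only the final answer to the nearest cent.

$2,295.06

Assessed value = $1,293,000 × 0.13 = $168,090
Taxable value = $168,090 − $68,000 = $100,090
Water District: $100,090 × 0.00165 = $165.1485
Drummond County: $100,090 × 0.00908 = $908.8172
Redhawk Township: $100,090 × 0.00204 = $204.1836
City of Pellston: $100,090 × 0.01016 = $1,016.9144
Total = $165.1485 + $908.8172 + $204.1836 + $1,016.9144 = $2,295.0637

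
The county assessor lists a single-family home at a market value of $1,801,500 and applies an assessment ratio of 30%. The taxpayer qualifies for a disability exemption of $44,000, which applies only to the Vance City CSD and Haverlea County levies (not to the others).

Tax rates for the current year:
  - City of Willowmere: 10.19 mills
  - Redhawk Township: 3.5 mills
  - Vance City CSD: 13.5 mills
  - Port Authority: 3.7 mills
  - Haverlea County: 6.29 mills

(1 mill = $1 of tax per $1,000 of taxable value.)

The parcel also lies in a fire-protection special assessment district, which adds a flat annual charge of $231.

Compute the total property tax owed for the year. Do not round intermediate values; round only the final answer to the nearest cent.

$19,454.17

Assessed value = $1,801,500 × 0.3 = $540,450
City of Willowmere: $540,450 × 0.01019 = $5,507.1855
Redhawk Township: $540,450 × 0.0035 = $1,891.575
Vance City CSD: ($540,450 − $44,000) × 0.0135 = $496,450 × 0.0135 = $6,702.075
Port Authority: $540,450 × 0.0037 = $1,999.665
Haverlea County: ($540,450 − $44,000) × 0.00629 = $496,450 × 0.00629 = $3,122.6705
Levies subtotal = $19,223.171
Total = $19,223.171 + $231 = $19,454.171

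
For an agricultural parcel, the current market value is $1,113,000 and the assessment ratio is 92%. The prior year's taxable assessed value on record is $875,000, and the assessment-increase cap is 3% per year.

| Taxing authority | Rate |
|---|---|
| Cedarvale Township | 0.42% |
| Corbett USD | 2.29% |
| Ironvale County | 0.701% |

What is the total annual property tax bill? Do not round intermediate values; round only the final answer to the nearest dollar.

$30,742

Uncapped assessed value = $1,113,000 × 0.92 = $1,023,960
Cap limit = $875,000 × 1.03 = $901,250
Taxable assessed value = min($1,023,960, $901,250) = $901,250 (cap binds)
Cedarvale Township: $901,250 × 0.0042 = $3,785.25
Corbett USD: $901,250 × 0.0229 = $20,638.625
Ironvale County: $901,250 × 0.00701 = $6,317.7625
Total = $30,741.6375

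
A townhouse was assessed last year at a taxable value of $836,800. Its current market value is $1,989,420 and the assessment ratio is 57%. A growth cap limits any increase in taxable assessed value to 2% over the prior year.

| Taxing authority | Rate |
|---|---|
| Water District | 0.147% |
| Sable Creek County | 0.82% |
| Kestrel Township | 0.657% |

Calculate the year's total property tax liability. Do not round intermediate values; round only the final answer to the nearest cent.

$13,861.42

Uncapped assessed value = $1,989,420 × 0.57 = $1,133,969.4
Cap limit = $836,800 × 1.02 = $853,536
Taxable assessed value = min($1,133,969.4, $853,536) = $853,536 (cap binds)
Water District: $853,536 × 0.00147 = $1,254.69792
Sable Creek County: $853,536 × 0.0082 = $6,998.9952
Kestrel Township: $853,536 × 0.00657 = $5,607.73152
Total = $13,861.42464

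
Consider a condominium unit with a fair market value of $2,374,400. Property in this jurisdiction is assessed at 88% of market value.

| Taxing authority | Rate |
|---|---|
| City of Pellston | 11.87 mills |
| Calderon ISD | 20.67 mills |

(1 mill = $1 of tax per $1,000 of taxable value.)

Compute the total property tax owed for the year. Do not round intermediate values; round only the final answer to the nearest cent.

Assessed value = $2,374,400 × 0.88 = $2,089,472
City of Pellston: $2,089,472 × 0.01187 = $24,802.03264
Calderon ISD: $2,089,472 × 0.02067 = $43,189.38624
Total = $24,802.03264 + $43,189.38624 = $67,991.41888

$67,991.42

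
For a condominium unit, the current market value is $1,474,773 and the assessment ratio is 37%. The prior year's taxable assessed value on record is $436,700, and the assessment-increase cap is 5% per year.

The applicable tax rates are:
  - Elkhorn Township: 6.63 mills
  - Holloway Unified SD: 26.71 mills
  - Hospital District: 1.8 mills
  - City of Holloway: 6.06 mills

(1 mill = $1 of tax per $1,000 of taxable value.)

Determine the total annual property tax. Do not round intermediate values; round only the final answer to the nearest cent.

Uncapped assessed value = $1,474,773 × 0.37 = $545,666.01
Cap limit = $436,700 × 1.05 = $458,535
Taxable assessed value = min($545,666.01, $458,535) = $458,535 (cap binds)
Elkhorn Township: $458,535 × 0.00663 = $3,040.08705
Holloway Unified SD: $458,535 × 0.02671 = $12,247.46985
Hospital District: $458,535 × 0.0018 = $825.363
City of Holloway: $458,535 × 0.00606 = $2,778.7221
Total = $18,891.642

$18,891.64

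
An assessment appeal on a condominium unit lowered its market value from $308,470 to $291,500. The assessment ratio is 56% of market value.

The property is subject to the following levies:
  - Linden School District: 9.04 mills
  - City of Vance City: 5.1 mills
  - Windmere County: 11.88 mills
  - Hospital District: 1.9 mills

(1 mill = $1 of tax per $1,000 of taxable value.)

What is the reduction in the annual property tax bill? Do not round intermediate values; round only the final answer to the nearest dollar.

Old assessed value = $308,470 × 0.56 = $172,743.2
New assessed value = $291,500 × 0.56 = $163,240
Combined rate = 0.00904 + 0.0051 + 0.01188 + 0.0019 = 0.02792
Old tax = $172,743.2 × 0.02792 = $4,822.990144
New tax = $163,240 × 0.02792 = $4,557.6608
Reduction = $4,822.990144 − $4,557.6608 = $265.329344

$265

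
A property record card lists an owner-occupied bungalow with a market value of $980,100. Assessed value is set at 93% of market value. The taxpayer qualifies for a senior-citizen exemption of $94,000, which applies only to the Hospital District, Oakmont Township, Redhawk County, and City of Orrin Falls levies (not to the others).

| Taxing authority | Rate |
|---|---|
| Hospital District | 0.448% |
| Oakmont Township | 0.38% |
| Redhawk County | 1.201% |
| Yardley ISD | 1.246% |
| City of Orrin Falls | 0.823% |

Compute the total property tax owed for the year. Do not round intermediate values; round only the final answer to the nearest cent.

$34,672.10

Assessed value = $980,100 × 0.93 = $911,493
Hospital District: ($911,493 − $94,000) × 0.00448 = $817,493 × 0.00448 = $3,662.36864
Oakmont Township: ($911,493 − $94,000) × 0.0038 = $817,493 × 0.0038 = $3,106.4734
Redhawk County: ($911,493 − $94,000) × 0.01201 = $817,493 × 0.01201 = $9,818.09093
Yardley ISD: $911,493 × 0.01246 = $11,357.20278
City of Orrin Falls: ($911,493 − $94,000) × 0.00823 = $817,493 × 0.00823 = $6,727.96739
Total = $34,672.10314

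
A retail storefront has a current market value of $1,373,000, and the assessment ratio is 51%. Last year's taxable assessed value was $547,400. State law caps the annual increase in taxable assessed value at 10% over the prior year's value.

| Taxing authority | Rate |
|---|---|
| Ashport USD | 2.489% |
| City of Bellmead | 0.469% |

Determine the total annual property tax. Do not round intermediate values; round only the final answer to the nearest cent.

Uncapped assessed value = $1,373,000 × 0.51 = $700,230
Cap limit = $547,400 × 1.1 = $602,140
Taxable assessed value = min($700,230, $602,140) = $602,140 (cap binds)
Ashport USD: $602,140 × 0.02489 = $14,987.2646
City of Bellmead: $602,140 × 0.00469 = $2,824.0366
Total = $17,811.3012

$17,811.30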